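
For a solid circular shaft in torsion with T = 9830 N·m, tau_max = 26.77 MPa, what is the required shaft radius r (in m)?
Model: a solid circular shaft in torsion, so tau_max = (2·T) / (π·r^3).
Solve for r: r = ((2·T) / (π·tau_max))^(1/3).
Convert to SI units:
  tau_max = 26.77 MPa = 2.677 × 10⁷ Pa
Substitute:
  r = ((2 × 9830) / (π × (2.677 × 10⁷)))^(1/3)
  r = 0.0616 m
Final answer: r = 0.0616 m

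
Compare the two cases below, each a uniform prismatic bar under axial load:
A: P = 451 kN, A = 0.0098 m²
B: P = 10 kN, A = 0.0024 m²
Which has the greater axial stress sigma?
Model: a uniform prismatic bar under axial load, so sigma = P / A (SI units).
  A: sigma = 451000 / 0.0098 = 4.602 × 10⁷ Pa = 46.02 MPa
  B: sigma = 10000 / 0.0024 = 4.167 × 10⁶ Pa = 4.167 MPa
46.02 MPa > 4.167 MPa, so A is larger.
Final answer: A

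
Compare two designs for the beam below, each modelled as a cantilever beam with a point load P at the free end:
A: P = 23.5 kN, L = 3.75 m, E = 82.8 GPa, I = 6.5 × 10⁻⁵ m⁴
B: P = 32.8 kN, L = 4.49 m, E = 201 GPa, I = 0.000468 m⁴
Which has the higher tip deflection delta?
Model: a cantilever beam with a point load P at the free end, so delta = (P·L^3) / (3·E·I) (SI units).
  A: delta = (23500 × 3.75^3) / (3 × (8.28 × 10¹⁰) × (6.5 × 10⁻⁵)) = 0.07675 m = 76.75 mm
  B: delta = (32800 × 4.49^3) / (3 × (2.01 × 10¹¹) × 0.000468) = 0.01052 m = 10.52 mm
76.75 mm > 10.52 mm, so A is larger.
Final answer: A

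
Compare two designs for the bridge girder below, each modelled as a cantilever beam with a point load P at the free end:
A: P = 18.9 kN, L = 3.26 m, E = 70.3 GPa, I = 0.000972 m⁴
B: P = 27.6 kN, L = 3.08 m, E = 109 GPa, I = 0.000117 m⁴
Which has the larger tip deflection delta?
Model: a cantilever beam with a point load P at the free end, so delta = (P·L^3) / (3·E·I) (SI units).
  A: delta = (18900 × 3.26^3) / (3 × (7.03 × 10¹⁰) × 0.000972) = 0.003194 m = 3.194 mm
  B: delta = (27600 × 3.08^3) / (3 × (1.09 × 10¹¹) × 0.000117) = 0.02108 m = 21.08 mm
21.08 mm > 3.194 mm, so B is larger.
Final answer: B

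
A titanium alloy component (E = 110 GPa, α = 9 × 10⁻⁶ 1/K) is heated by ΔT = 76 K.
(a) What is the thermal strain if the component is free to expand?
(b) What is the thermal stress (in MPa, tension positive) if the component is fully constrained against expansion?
(a) Free thermal strain ε_th = α·ΔT = (9 × 10⁻⁶) × 76 = 0.000684
(b) Fully constrained, the expansion is suppressed, so σ = -E·α·ΔT. Convert E = 110 GPa = 1.1 × 10¹¹ Pa.
  σ = -(1.1 × 10¹¹) × (9 × 10⁻⁶) × 76 = -7.524 × 10⁷ Pa = -75.24 MPa (compressive)
Final answer: (a) ε_th = 0.000684, (b) σ = -75.24 MPa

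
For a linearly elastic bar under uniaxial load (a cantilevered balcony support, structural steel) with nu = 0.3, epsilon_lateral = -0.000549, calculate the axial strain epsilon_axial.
Model: a linearly elastic bar under uniaxial load, so epsilon_lateral = -nu·epsilon_axial.
Solve for epsilon_axial: epsilon_axial = -epsilon_lateral / nu.
Substitute:
  epsilon_axial = -(-0.000549) / 0.3
  epsilon_axial = 0.00183
Final answer: epsilon_axial = 0.00183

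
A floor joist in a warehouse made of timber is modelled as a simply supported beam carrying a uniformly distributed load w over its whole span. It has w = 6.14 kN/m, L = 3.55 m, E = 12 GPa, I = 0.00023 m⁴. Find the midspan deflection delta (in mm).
Model: a simply supported beam carrying a uniformly distributed load w over its whole span, so delta = (5·w·L^4) / (384·E·I).
Convert to SI units:
  w = 6.14 kN/m = 6140 N/m
  E = 12 GPa = 1.2 × 10¹⁰ Pa
Substitute:
  delta = (5 × 6140 × 3.55^4) / (384 × (1.2 × 10¹⁰) × 0.00023)
  delta = 0.004601 m
Convert: delta = 0.004601 m = 4.601 mm
Final answer: delta = 4.601 mm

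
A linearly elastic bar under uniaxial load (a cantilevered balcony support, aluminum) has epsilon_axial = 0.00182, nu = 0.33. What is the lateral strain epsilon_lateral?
Model: a linearly elastic bar under uniaxial load, so epsilon_lateral = -nu·epsilon_axial.
Substitute:
  epsilon_lateral = -(0.33 × 0.00182)
  epsilon_lateral = -0.0006006
Final answer: epsilon_lateral = -0.0006006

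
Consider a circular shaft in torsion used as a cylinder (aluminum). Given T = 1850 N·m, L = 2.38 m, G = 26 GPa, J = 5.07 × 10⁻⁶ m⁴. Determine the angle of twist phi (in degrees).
Model: a circular shaft in torsion, so phi = (T·L) / (G·J).
Convert to SI units:
  G = 26 GPa = 2.6 × 10¹⁰ Pa
Substitute:
  phi = (1850 × 2.38) / ((2.6 × 10¹⁰) × (5.07 × 10⁻⁶))
  phi = 0.0334 rad
Convert to degrees: phi = 0.0334 × 180/π = 1.914°
Final answer: phi = 1.914°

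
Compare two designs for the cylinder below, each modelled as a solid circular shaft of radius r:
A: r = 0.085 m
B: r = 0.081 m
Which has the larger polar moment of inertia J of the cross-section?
Model: a solid circular shaft of radius r, so J = (π·r^4) / 2 (SI units).
  A: J = (π × 0.085^4) / 2 = 8.2 × 10⁻⁵ m⁴
  B: J = (π × 0.081^4) / 2 = 6.762 × 10⁻⁵ m⁴
8.2 × 10⁻⁵ m⁴ > 6.762 × 10⁻⁵ m⁴, so A is larger.
Final answer: A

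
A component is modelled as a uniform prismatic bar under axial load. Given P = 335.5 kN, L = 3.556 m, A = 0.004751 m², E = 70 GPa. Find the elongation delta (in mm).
Model: a uniform prismatic bar under axial load, so delta = (P·L) / (A·E).
Convert to SI units:
  P = 335.5 kN = 335500 N
  E = 70 GPa = 7 × 10¹⁰ Pa
Substitute:
  delta = (335500 × 3.556) / (0.004751 × (7 × 10¹⁰))
  delta = 0.003587 m
Convert: delta = 0.003587 m = 3.587 mm
Final answer: delta = 3.587 mm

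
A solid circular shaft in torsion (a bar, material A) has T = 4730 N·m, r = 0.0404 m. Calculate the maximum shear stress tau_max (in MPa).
Model: a solid circular shaft in torsion, so tau_max = (2·T) / (π·r^3).
Substitute:
  tau_max = (2 × 4730) / (π × 0.0404^3)
  tau_max = 4.567 × 10⁷ Pa
Convert: tau_max = 4.567 × 10⁷ Pa = 45.67 MPa
Final answer: tau_max = 45.67 MPa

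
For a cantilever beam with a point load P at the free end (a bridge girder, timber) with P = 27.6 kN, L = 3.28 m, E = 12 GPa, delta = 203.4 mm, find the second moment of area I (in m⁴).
Model: a cantilever beam with a point load P at the free end, so delta = (P·L^3) / (3·E·I).
Solve for I: I = (P·L^3) / (3·delta·E).
Convert to SI units:
  P = 27.6 kN = 27600 N
  E = 12 GPa = 1.2 × 10¹⁰ Pa
  delta = 203.4 mm = 0.2034 m
Substitute:
  I = (27600 × 3.28^3) / (3 × 0.2034 × (1.2 × 10¹⁰))
  I = 0.000133 m⁴
Final answer: I = 0.000133 m⁴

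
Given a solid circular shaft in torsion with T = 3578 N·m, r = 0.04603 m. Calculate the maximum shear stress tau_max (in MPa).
Model: a solid circular shaft in torsion, so tau_max = (2·T) / (π·r^3).
Substitute:
  tau_max = (2 × 3578) / (π × 0.04603^3)
  tau_max = 2.336 × 10⁷ Pa
Convert: tau_max = 2.336 × 10⁷ Pa = 23.36 MPa
Final answer: tau_max = 23.36 MPa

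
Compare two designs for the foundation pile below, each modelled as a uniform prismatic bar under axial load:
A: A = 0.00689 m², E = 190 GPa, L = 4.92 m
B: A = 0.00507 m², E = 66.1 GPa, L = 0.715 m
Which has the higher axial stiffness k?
Model: a uniform prismatic bar under axial load, so k = (A·E) / L (SI units).
  A: k = (0.00689 × (1.9 × 10¹¹)) / 4.92 = 2.661 × 10⁸ N/m = 266.1 MN/m
  B: k = (0.00507 × (6.61 × 10¹⁰)) / 0.715 = 4.687 × 10⁸ N/m = 468.7 MN/m
468.7 MN/m > 266.1 MN/m, so B is larger.
Final answer: B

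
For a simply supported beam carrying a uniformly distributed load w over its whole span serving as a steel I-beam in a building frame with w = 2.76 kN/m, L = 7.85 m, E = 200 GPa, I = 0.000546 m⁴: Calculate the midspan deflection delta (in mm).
Model: a simply supported beam carrying a uniformly distributed load w over its whole span, so delta = (5·w·L^4) / (384·E·I).
Convert to SI units:
  w = 2.76 kN/m = 2760 N/m
  E = 200 GPa = 2 × 10¹¹ Pa
Substitute:
  delta = (5 × 2760 × 7.85^4) / (384 × (2 × 10¹¹) × 0.000546)
  delta = 0.00125 m
Convert: delta = 0.00125 m = 1.25 mm
Final answer: delta = 1.25 mm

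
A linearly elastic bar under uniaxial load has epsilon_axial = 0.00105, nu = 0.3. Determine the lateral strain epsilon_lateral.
Model: a linearly elastic bar under uniaxial load, so epsilon_lateral = -nu·epsilon_axial.
Substitute:
  epsilon_lateral = -(0.3 × 0.00105)
  epsilon_lateral = -0.000315
Final answer: epsilon_lateral = -0.000315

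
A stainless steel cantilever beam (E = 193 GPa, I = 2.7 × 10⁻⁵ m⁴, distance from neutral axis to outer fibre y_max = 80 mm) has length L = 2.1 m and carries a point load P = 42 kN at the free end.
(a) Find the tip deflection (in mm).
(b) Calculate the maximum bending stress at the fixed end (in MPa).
(a) Tip deflection of a cantilever with an end point load: δ = P·L^3 / (3·E·I). Convert P = 42 kN = 42000 N, E = 193 GPa = 1.93 × 10¹¹ Pa.
  δ = (42000 × 2.1^3) / (3 × (1.93 × 10¹¹) × (2.7 × 10⁻⁵)) = 0.02488 m = 24.88 mm
(b) Maximum bending moment at the fixed end: M = P·L = 42000 × 2.1 = 88200 N·m. Convert y_max = 80 mm = 0.08 m.
  σ = M·y_max / I = (88200 × 0.08) / (2.7 × 10⁻⁵) = 2.613 × 10⁸ Pa = 261.3 MPa
Final answer: (a) δ = 24.88 mm, (b) σ = 261.3 MPa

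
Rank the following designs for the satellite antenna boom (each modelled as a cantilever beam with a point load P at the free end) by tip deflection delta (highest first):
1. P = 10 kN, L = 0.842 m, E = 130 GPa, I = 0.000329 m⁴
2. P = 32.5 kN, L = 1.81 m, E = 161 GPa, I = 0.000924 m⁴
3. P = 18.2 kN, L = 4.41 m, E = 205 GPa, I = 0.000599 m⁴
Model: a cantilever beam with a point load P at the free end, so delta = (P·L^3) / (3·E·I) (SI units).
  Case 1: delta = (10000 × 0.842^3) / (3 × (1.3 × 10¹¹) × 0.000329) = 4.652 × 10⁻⁵ m = 0.04652 mm
  Case 2: delta = (32500 × 1.81^3) / (3 × (1.61 × 10¹¹) × 0.000924) = 0.0004318 m = 0.4318 mm
  Case 3: delta = (18200 × 4.41^3) / (3 × (2.05 × 10¹¹) × 0.000599) = 0.004237 m = 4.237 mm
Ordering: 4.237 mm (case 3) > 0.4318 mm (case 2) > 0.04652 mm (case 1)
Final answer: 3, 2, 1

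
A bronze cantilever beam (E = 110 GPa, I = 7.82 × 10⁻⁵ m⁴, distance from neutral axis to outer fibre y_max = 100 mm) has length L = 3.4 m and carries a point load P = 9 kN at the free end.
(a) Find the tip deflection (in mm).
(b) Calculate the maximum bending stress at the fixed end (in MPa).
(a) Tip deflection of a cantilever with an end point load: δ = P·L^3 / (3·E·I). Convert P = 9 kN = 9000 N, E = 110 GPa = 1.1 × 10¹¹ Pa.
  δ = (9000 × 3.4^3) / (3 × (1.1 × 10¹¹) × (7.82 × 10⁻⁵)) = 0.01371 m = 13.71 mm
(b) Maximum bending moment at the fixed end: M = P·L = 9000 × 3.4 = 30600 N·m. Convert y_max = 100 mm = 0.1 m.
  σ = M·y_max / I = (30600 × 0.1) / (7.82 × 10⁻⁵) = 3.913 × 10⁷ Pa = 39.13 MPa
Final answer: (a) δ = 13.71 mm, (b) σ = 39.13 MPa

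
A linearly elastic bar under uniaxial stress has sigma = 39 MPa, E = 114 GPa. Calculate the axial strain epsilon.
Model: a linearly elastic bar under uniaxial stress, so epsilon = sigma / E.
Convert to SI units:
  sigma = 39 MPa = 3.9 × 10⁷ Pa
  E = 114 GPa = 1.14 × 10¹¹ Pa
Substitute:
  epsilon = (3.9 × 10⁷) / (1.14 × 10¹¹)
  epsilon = 0.0003421
Final answer: epsilon = 0.0003421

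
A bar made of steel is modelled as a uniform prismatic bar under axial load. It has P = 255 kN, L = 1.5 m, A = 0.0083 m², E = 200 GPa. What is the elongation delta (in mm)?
Model: a uniform prismatic bar under axial load, so delta = (P·L) / (A·E).
Convert to SI units:
  P = 255 kN = 255000 N
  E = 200 GPa = 2 × 10¹¹ Pa
Substitute:
  delta = (255000 × 1.5) / (0.0083 × (2 × 10¹¹))
  delta = 0.0002304 m
Convert: delta = 0.0002304 m = 0.2304 mm
Final answer: delta = 0.2304 mm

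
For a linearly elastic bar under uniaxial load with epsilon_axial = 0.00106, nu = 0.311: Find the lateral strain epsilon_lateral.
Model: a linearly elastic bar under uniaxial load, so epsilon_lateral = -nu·epsilon_axial.
Substitute:
  epsilon_lateral = -(0.311 × 0.00106)
  epsilon_lateral = -0.0003297
Final answer: epsilon_lateral = -0.0003297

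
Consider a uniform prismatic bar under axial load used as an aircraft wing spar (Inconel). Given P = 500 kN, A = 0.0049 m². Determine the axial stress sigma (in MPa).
Model: a uniform prismatic bar under axial load, so sigma = P / A.
Convert to SI units:
  P = 500 kN = 500000 N
Substitute:
  sigma = 500000 / 0.0049
  sigma = 1.02 × 10⁸ Pa
Convert: sigma = 1.02 × 10⁸ Pa = 102 MPa
Final answer: sigma = 102 MPa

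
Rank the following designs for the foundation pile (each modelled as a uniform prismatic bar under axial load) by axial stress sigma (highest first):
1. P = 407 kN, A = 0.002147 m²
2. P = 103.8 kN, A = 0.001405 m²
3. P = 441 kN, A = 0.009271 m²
Model: a uniform prismatic bar under axial load, so sigma = P / A (SI units).
  Case 1: sigma = 407000 / 0.002147 = 1.896 × 10⁸ Pa = 189.6 MPa
  Case 2: sigma = 103800 / 0.001405 = 7.388 × 10⁷ Pa = 73.88 MPa
  Case 3: sigma = 441000 / 0.009271 = 4.757 × 10⁷ Pa = 47.57 MPa
Ordering: 189.6 MPa (case 1) > 73.88 MPa (case 2) > 47.57 MPa (case 3)
Final answer: 1, 2, 3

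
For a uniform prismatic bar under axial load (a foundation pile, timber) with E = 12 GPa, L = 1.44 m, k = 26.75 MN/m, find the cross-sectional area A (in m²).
Model: a uniform prismatic bar under axial load, so k = (A·E) / L.
Solve for A: A = (k·L) / E.
Convert to SI units:
  E = 12 GPa = 1.2 × 10¹⁰ Pa
  k = 26.75 MN/m = 2.675 × 10⁷ N/m
Substitute:
  A = ((2.675 × 10⁷) × 1.44) / (1.2 × 10¹⁰)
  A = 0.00321 m²
Final answer: A = 0.00321 m²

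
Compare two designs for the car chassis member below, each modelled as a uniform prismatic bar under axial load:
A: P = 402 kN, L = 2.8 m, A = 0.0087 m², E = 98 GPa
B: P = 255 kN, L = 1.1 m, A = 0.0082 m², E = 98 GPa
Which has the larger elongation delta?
Model: a uniform prismatic bar under axial load, so delta = (P·L) / (A·E) (SI units).
  A: delta = (402000 × 2.8) / (0.0087 × (9.8 × 10¹⁰)) = 0.00132 m = 1.32 mm
  B: delta = (255000 × 1.1) / (0.0082 × (9.8 × 10¹⁰)) = 0.0003491 m = 0.3491 mm
1.32 mm > 0.3491 mm, so A is larger.
Final answer: A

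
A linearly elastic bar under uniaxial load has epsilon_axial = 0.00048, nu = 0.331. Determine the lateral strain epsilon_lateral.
Model: a linearly elastic bar under uniaxial load, so epsilon_lateral = -nu·epsilon_axial.
Substitute:
  epsilon_lateral = -(0.331 × 0.00048)
  epsilon_lateral = -0.0001589
Final answer: epsilon_lateral = -0.0001589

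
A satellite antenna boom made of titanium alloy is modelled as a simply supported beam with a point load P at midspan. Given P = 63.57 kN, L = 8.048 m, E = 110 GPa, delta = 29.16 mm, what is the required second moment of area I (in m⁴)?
Model: a simply supported beam with a point load P at midspan, so delta = (P·L^3) / (48·E·I).
Solve for I: I = (P·L^3) / (48·delta·E).
Convert to SI units:
  P = 63.57 kN = 63570 N
  E = 110 GPa = 1.1 × 10¹¹ Pa
  delta = 29.16 mm = 0.02916 m
Substitute:
  I = (63570 × 8.048^3) / (48 × 0.02916 × (1.1 × 10¹¹))
  I = 0.0002152 m⁴
Final answer: I = 0.0002152 m⁴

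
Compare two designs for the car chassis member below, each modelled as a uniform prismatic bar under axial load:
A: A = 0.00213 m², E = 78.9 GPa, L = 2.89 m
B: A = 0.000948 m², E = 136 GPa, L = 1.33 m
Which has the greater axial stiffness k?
Model: a uniform prismatic bar under axial load, so k = (A·E) / L (SI units).
  A: k = (0.00213 × (7.89 × 10¹⁰)) / 2.89 = 5.815 × 10⁷ N/m = 58.15 MN/m
  B: k = (0.000948 × (1.36 × 10¹¹)) / 1.33 = 9.694 × 10⁷ N/m = 96.94 MN/m
96.94 MN/m > 58.15 MN/m, so B is larger.
Final answer: B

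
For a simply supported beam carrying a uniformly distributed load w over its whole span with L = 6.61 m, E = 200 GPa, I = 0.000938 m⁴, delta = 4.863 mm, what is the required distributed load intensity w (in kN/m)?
Model: a simply supported beam carrying a uniformly distributed load w over its whole span, so delta = (5·w·L^4) / (384·E·I).
Solve for w: w = (384·delta·E·I) / (5·L^4).
Convert to SI units:
  E = 200 GPa = 2 × 10¹¹ Pa
  delta = 4.863 mm = 0.004863 m
Substitute:
  w = (384 × 0.004863 × (2 × 10¹¹) × 0.000938) / (5 × 6.61^4)
  w = 36700 N/m
Convert: w = 36700 N/m = 36.7 kN/m
Final answer: w = 36.7 kN/m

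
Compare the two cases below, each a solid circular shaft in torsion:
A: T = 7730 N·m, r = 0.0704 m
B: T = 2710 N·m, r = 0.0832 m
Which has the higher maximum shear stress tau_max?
Model: a solid circular shaft in torsion, so tau_max = (2·T) / (π·r^3) (SI units).
  A: tau_max = (2 × 7730) / (π × 0.0704^3) = 1.41 × 10⁷ Pa = 14.1 MPa
  B: tau_max = (2 × 2710) / (π × 0.0832^3) = 2.996 × 10⁶ Pa = 2.996 MPa
14.1 MPa > 2.996 MPa, so A is larger.
Final answer: A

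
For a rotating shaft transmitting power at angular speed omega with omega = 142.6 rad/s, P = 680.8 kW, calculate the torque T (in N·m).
Model: a rotating shaft transmitting power at angular speed omega, so P = T·omega.
Solve for T: T = P / omega.
Convert to SI units:
  P = 680.8 kW = 680800 W
Substitute:
  T = 680800 / 142.6
  T = 4774 N·m
Final answer: T = 4774 N·m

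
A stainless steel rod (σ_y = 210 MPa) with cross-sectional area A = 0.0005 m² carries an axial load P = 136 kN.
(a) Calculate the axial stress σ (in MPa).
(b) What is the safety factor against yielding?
(a) Axial stress σ = P/A. Convert P = 136 kN = 136000 N.
  σ = 136000 / 0.0005 = 2.72 × 10⁸ Pa = 272 MPa
(b) Safety factor SF = σ_y/σ = 210 / 272 = 0.7721
Final answer: (a) σ = 272 MPa, (b) SF = 0.7721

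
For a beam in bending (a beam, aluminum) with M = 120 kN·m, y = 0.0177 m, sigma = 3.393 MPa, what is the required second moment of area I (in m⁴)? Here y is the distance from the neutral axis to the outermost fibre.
Model: a beam in bending, so sigma = (M·y) / I.
Solve for I: I = (M·y) / sigma.
Convert to SI units:
  M = 120 kN·m = 120000 N·m
  sigma = 3.393 MPa = 3.393 × 10⁶ Pa
Substitute:
  I = (120000 × 0.0177) / (3.393 × 10⁶)
  I = 0.000626 m⁴
Final answer: I = 0.000626 m⁴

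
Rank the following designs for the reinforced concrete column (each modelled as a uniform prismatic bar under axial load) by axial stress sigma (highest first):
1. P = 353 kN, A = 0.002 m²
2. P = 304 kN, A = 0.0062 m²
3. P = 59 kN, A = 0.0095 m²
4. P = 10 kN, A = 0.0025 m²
Model: a uniform prismatic bar under axial load, so sigma = P / A (SI units).
  Case 1: sigma = 353000 / 0.002 = 1.765 × 10⁸ Pa = 176.5 MPa
  Case 2: sigma = 304000 / 0.0062 = 4.903 × 10⁷ Pa = 49.03 MPa
  Case 3: sigma = 59000 / 0.0095 = 6.211 × 10⁶ Pa = 6.211 MPa
  Case 4: sigma = 10000 / 0.0025 = 4 × 10⁶ Pa = 4 MPa
Ordering: 176.5 MPa (case 1) > 49.03 MPa (case 2) > 6.211 MPa (case 3) > 4 MPa (case 4)
Final answer: 1, 2, 3, 4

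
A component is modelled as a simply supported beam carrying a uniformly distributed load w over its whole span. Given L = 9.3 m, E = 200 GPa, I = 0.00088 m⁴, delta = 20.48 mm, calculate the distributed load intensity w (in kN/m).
Model: a simply supported beam carrying a uniformly distributed load w over its whole span, so delta = (5·w·L^4) / (384·E·I).
Solve for w: w = (384·delta·E·I) / (5·L^4).
Convert to SI units:
  E = 200 GPa = 2 × 10¹¹ Pa
  delta = 20.48 mm = 0.02048 m
Substitute:
  w = (384 × 0.02048 × (2 × 10¹¹) × 0.00088) / (5 × 9.3^4)
  w = 37010 N/m
Convert: w = 37010 N/m = 37.01 kN/m
Final answer: w = 37.01 kN/m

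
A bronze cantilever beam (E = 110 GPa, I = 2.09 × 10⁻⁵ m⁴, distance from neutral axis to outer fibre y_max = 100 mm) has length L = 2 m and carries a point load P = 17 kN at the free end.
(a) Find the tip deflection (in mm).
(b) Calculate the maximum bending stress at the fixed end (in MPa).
(a) Tip deflection of a cantilever with an end point load: δ = P·L^3 / (3·E·I). Convert P = 17 kN = 17000 N, E = 110 GPa = 1.1 × 10¹¹ Pa.
  δ = (17000 × 2^3) / (3 × (1.1 × 10¹¹) × (2.09 × 10⁻⁵)) = 0.01972 m = 19.72 mm
(b) Maximum bending moment at the fixed end: M = P·L = 17000 × 2 = 34000 N·m. Convert y_max = 100 mm = 0.1 m.
  σ = M·y_max / I = (34000 × 0.1) / (2.09 × 10⁻⁵) = 1.627 × 10⁸ Pa = 162.7 MPa
Final answer: (a) δ = 19.72 mm, (b) σ = 162.7 MPa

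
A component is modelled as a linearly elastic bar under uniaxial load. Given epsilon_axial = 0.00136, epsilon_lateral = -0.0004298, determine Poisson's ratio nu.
Model: a linearly elastic bar under uniaxial load, so epsilon_lateral = -nu·epsilon_axial.
Solve for nu: nu = -epsilon_lateral / epsilon_axial.
Substitute:
  nu = -(-0.0004298) / 0.00136
  nu = 0.316
Final answer: nu = 0.316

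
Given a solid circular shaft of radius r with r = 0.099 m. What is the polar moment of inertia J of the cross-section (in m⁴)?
Model: a solid circular shaft of radius r, so J = (π·r^4) / 2.
Substitute:
  J = (π × 0.099^4) / 2
  J = 0.0001509 m⁴
Final answer: J = 0.0001509 m⁴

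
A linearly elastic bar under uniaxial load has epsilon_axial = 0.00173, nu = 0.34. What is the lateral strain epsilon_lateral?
Model: a linearly elastic bar under uniaxial load, so epsilon_lateral = -nu·epsilon_axial.
Substitute:
  epsilon_lateral = -(0.34 × 0.00173)
  epsilon_lateral = -0.0005882
Final answer: epsilon_lateral = -0.0005882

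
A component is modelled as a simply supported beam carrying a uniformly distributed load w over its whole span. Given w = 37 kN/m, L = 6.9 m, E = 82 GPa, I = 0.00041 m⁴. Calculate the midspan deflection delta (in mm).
Model: a simply supported beam carrying a uniformly distributed load w over its whole span, so delta = (5·w·L^4) / (384·E·I).
Convert to SI units:
  w = 37 kN/m = 37000 N/m
  E = 82 GPa = 8.2 × 10¹⁰ Pa
Substitute:
  delta = (5 × 37000 × 6.9^4) / (384 × (8.2 × 10¹⁰) × 0.00041)
  delta = 0.03248 m
Convert: delta = 0.03248 m = 32.48 mm
Final answer: delta = 32.48 mm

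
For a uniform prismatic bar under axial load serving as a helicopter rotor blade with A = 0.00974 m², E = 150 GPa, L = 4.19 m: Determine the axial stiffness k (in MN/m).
Model: a uniform prismatic bar under axial load, so k = (A·E) / L.
Convert to SI units:
  E = 150 GPa = 1.5 × 10¹¹ Pa
Substitute:
  k = (0.00974 × (1.5 × 10¹¹)) / 4.19
  k = 3.487 × 10⁸ N/m
Convert: k = 3.487 × 10⁸ N/m = 348.7 MN/m
Final answer: k = 348.7 MN/m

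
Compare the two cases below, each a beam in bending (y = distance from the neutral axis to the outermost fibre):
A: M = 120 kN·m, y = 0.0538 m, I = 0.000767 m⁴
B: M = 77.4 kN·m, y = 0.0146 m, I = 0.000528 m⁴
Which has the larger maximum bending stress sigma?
Model: a beam in bending (y = distance from the neutral axis to the outermost fibre), so sigma = (M·y) / I (SI units).
  A: sigma = (120000 × 0.0538) / 0.000767 = 8.417 × 10⁶ Pa = 8.417 MPa
  B: sigma = (77400 × 0.0146) / 0.000528 = 2.14 × 10⁶ Pa = 2.14 MPa
8.417 MPa > 2.14 MPa, so A is larger.
Final answer: A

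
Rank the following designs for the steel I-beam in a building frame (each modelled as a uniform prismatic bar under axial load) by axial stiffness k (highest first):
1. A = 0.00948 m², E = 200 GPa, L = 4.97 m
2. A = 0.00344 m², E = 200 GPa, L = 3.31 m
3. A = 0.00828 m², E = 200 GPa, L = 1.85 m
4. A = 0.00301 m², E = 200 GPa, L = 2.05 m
Model: a uniform prismatic bar under axial load, so k = (A·E) / L (SI units).
  Case 1: k = (0.00948 × (2 × 10¹¹)) / 4.97 = 3.815 × 10⁸ N/m = 381.5 MN/m
  Case 2: k = (0.00344 × (2 × 10¹¹)) / 3.31 = 2.079 × 10⁸ N/m = 207.9 MN/m
  Case 3: k = (0.00828 × (2 × 10¹¹)) / 1.85 = 8.951 × 10⁸ N/m = 895.1 MN/m
  Case 4: k = (0.00301 × (2 × 10¹¹)) / 2.05 = 2.937 × 10⁸ N/m = 293.7 MN/m
Ordering: 895.1 MN/m (case 3) > 381.5 MN/m (case 1) > 293.7 MN/m (case 4) > 207.9 MN/m (case 2)
Final answer: 3, 1, 4, 2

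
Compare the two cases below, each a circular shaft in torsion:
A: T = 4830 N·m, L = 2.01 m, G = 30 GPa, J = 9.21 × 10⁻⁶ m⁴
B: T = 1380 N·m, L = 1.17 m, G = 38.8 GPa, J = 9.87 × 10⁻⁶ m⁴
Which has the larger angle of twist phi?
Model: a circular shaft in torsion, so phi = (T·L) / (G·J) (SI units).
  A: phi = (4830 × 2.01) / ((3 × 10¹⁰) × (9.21 × 10⁻⁶)) = 0.03514 rad = 2.013°
  B: phi = (1380 × 1.17) / ((3.88 × 10¹⁰) × (9.87 × 10⁻⁶)) = 0.004216 rad = 0.2416°
2.013° > 0.2416°, so A is larger.
Final answer: A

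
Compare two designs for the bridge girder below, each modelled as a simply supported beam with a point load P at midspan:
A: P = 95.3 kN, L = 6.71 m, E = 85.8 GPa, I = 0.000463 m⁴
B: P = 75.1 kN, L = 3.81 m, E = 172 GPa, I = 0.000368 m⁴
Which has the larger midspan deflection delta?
Model: a simply supported beam with a point load P at midspan, so delta = (P·L^3) / (48·E·I) (SI units).
  A: delta = (95300 × 6.71^3) / (48 × (8.58 × 10¹⁰) × 0.000463) = 0.0151 m = 15.1 mm
  B: delta = (75100 × 3.81^3) / (48 × (1.72 × 10¹¹) × 0.000368) = 0.001367 m = 1.367 mm
15.1 mm > 1.367 mm, so A is larger.
Final answer: A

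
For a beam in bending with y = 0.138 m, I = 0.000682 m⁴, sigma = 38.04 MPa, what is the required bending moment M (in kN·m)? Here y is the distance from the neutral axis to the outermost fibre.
Model: a beam in bending, so sigma = (M·y) / I.
Solve for M: M = (sigma·I) / y.
Convert to SI units:
  sigma = 38.04 MPa = 3.804 × 10⁷ Pa
Substitute:
  M = ((3.804 × 10⁷) × 0.000682) / 0.138
  M = 188000 N·m
Convert: M = 188000 N·m = 188 kN·m
Final answer: M = 188 kN·m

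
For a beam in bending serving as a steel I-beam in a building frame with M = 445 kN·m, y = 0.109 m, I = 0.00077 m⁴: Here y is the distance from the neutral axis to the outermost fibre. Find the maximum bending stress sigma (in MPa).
Model: a beam in bending, so sigma = (M·y) / I.
Convert to SI units:
  M = 445 kN·m = 445000 N·m
Substitute:
  sigma = (445000 × 0.109) / 0.00077
  sigma = 6.299 × 10⁷ Pa
Convert: sigma = 6.299 × 10⁷ Pa = 62.99 MPa
Final answer: sigma = 62.99 MPa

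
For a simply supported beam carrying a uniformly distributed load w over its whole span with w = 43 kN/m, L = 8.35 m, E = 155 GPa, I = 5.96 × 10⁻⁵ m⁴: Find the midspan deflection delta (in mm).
Model: a simply supported beam carrying a uniformly distributed load w over its whole span, so delta = (5·w·L^4) / (384·E·I).
Convert to SI units:
  w = 43 kN/m = 43000 N/m
  E = 155 GPa = 1.55 × 10¹¹ Pa
Substitute:
  delta = (5 × 43000 × 8.35^4) / (384 × (1.55 × 10¹¹) × (5.96 × 10⁻⁵))
  delta = 0.2946 m
Convert: delta = 0.2946 m = 294.6 mm
Final answer: delta = 294.6 mm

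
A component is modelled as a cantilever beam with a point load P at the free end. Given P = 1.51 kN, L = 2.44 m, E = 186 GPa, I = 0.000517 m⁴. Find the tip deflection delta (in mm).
Model: a cantilever beam with a point load P at the free end, so delta = (P·L^3) / (3·E·I).
Convert to SI units:
  P = 1.51 kN = 1510 N
  E = 186 GPa = 1.86 × 10¹¹ Pa
Substitute:
  delta = (1510 × 2.44^3) / (3 × (1.86 × 10¹¹) × 0.000517)
  delta = 7.604 × 10⁻⁵ m
Convert: delta = 7.604 × 10⁻⁵ m = 0.07604 mm
Final answer: delta = 0.07604 mm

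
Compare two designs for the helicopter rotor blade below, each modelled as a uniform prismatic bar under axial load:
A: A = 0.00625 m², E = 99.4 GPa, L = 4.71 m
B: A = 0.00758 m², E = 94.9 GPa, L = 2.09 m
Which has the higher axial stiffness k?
Model: a uniform prismatic bar under axial load, so k = (A·E) / L (SI units).
  A: k = (0.00625 × (9.94 × 10¹⁰)) / 4.71 = 1.319 × 10⁸ N/m = 131.9 MN/m
  B: k = (0.00758 × (9.49 × 10¹⁰)) / 2.09 = 3.442 × 10⁸ N/m = 344.2 MN/m
344.2 MN/m > 131.9 MN/m, so B is larger.
Final answer: B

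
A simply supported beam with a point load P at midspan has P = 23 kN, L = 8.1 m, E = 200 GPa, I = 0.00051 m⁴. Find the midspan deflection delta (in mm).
Model: a simply supported beam with a point load P at midspan, so delta = (P·L^3) / (48·E·I).
Convert to SI units:
  P = 23 kN = 23000 N
  E = 200 GPa = 2 × 10¹¹ Pa
Substitute:
  delta = (23000 × 8.1^3) / (48 × (2 × 10¹¹) × 0.00051)
  delta = 0.002497 m
Convert: delta = 0.002497 m = 2.497 mm
Final answer: delta = 2.497 mm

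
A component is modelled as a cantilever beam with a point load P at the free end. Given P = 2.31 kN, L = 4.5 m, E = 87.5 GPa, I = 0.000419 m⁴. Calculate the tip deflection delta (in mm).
Model: a cantilever beam with a point load P at the free end, so delta = (P·L^3) / (3·E·I).
Convert to SI units:
  P = 2.31 kN = 2310 N
  E = 87.5 GPa = 8.75 × 10¹⁰ Pa
Substitute:
  delta = (2310 × 4.5^3) / (3 × (8.75 × 10¹⁰) × 0.000419)
  delta = 0.001914 m
Convert: delta = 0.001914 m = 1.914 mm
Final answer: delta = 1.914 mm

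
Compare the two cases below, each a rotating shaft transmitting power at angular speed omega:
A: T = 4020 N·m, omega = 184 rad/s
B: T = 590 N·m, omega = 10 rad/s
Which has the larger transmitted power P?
Model: a rotating shaft transmitting power at angular speed omega, so P = T·omega (SI units).
  A: P = 4020 × 184 = 739700 W = 739.7 kW
  B: P = 590 × 10 = 5900 W = 5.9 kW
739.7 kW > 5.9 kW, so A is larger.
Final answer: A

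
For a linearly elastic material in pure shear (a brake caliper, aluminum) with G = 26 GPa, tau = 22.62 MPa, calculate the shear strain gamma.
Model: a linearly elastic material in pure shear, so tau = G·gamma.
Solve for gamma: gamma = tau / G.
Convert to SI units:
  G = 26 GPa = 2.6 × 10¹⁰ Pa
  tau = 22.62 MPa = 2.262 × 10⁷ Pa
Substitute:
  gamma = (2.262 × 10⁷) / (2.6 × 10¹⁰)
  gamma = 0.00087
Final answer: gamma = 0.00087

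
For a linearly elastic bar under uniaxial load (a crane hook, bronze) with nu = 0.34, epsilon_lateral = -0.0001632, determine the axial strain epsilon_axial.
Model: a linearly elastic bar under uniaxial load, so epsilon_lateral = -nu·epsilon_axial.
Solve for epsilon_axial: epsilon_axial = -epsilon_lateral / nu.
Substitute:
  epsilon_axial = -(-0.0001632) / 0.34
  epsilon_axial = 0.00048
Final answer: epsilon_axial = 0.00048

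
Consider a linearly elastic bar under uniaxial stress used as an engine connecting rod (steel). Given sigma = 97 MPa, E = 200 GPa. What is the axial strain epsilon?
Model: a linearly elastic bar under uniaxial stress, so epsilon = sigma / E.
Convert to SI units:
  sigma = 97 MPa = 9.7 × 10⁷ Pa
  E = 200 GPa = 2 × 10¹¹ Pa
Substitute:
  epsilon = (9.7 × 10⁷) / (2 × 10¹¹)
  epsilon = 0.000485
Final answer: epsilon = 0.000485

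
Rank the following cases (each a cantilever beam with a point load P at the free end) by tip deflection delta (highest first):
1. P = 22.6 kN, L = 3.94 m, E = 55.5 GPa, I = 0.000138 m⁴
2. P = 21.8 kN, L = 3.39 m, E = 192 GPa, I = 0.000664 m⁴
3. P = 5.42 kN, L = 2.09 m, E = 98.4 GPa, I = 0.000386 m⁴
Model: a cantilever beam with a point load P at the free end, so delta = (P·L^3) / (3·E·I) (SI units).
  Case 1: delta = (22600 × 3.94^3) / (3 × (5.55 × 10¹⁰) × 0.000138) = 0.06016 m = 60.16 mm
  Case 2: delta = (21800 × 3.39^3) / (3 × (1.92 × 10¹¹) × 0.000664) = 0.002221 m = 2.221 mm
  Case 3: delta = (5420 × 2.09^3) / (3 × (9.84 × 10¹⁰) × 0.000386) = 0.0004342 m = 0.4342 mm
Ordering: 60.16 mm (case 1) > 2.221 mm (case 2) > 0.4342 mm (case 3)
Final answer: 1, 2, 3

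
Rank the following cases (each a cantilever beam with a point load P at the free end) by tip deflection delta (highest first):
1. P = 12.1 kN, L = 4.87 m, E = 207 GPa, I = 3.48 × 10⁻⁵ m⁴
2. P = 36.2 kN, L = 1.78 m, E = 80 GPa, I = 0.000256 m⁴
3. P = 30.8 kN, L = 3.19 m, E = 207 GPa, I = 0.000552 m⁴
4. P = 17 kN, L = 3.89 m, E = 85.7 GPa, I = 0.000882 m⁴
Model: a cantilever beam with a point load P at the free end, so delta = (P·L^3) / (3·E·I) (SI units).
  Case 1: delta = (12100 × 4.87^3) / (3 × (2.07 × 10¹¹) × (3.48 × 10⁻⁵)) = 0.06467 m = 64.67 mm
  Case 2: delta = (36200 × 1.78^3) / (3 × (8 × 10¹⁰) × 0.000256) = 0.003323 m = 3.323 mm
  Case 3: delta = (30800 × 3.19^3) / (3 × (2.07 × 10¹¹) × 0.000552) = 0.002917 m = 2.917 mm
  Case 4: delta = (17000 × 3.89^3) / (3 × (8.57 × 10¹⁰) × 0.000882) = 0.004413 m = 4.413 mm
Ordering: 64.67 mm (case 1) > 4.413 mm (case 4) > 3.323 mm (case 2) > 2.917 mm (case 3)
Final answer: 1, 4, 2, 3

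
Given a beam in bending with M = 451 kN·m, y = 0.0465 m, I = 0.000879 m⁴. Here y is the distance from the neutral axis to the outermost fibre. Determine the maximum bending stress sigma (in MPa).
Model: a beam in bending, so sigma = (M·y) / I.
Convert to SI units:
  M = 451 kN·m = 451000 N·m
Substitute:
  sigma = (451000 × 0.0465) / 0.000879
  sigma = 2.386 × 10⁷ Pa
Convert: sigma = 2.386 × 10⁷ Pa = 23.86 MPa
Final answer: sigma = 23.86 MPa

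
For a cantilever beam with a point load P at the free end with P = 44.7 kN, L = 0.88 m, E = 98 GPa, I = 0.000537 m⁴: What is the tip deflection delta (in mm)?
Model: a cantilever beam with a point load P at the free end, so delta = (P·L^3) / (3·E·I).
Convert to SI units:
  P = 44.7 kN = 44700 N
  E = 98 GPa = 9.8 × 10¹⁰ Pa
Substitute:
  delta = (44700 × 0.88^3) / (3 × (9.8 × 10¹⁰) × 0.000537)
  delta = 0.0001929 m
Convert: delta = 0.0001929 m = 0.1929 mm
Final answer: delta = 0.1929 mm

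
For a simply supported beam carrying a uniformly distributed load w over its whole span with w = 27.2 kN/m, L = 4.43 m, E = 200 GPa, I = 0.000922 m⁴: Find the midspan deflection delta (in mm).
Model: a simply supported beam carrying a uniformly distributed load w over its whole span, so delta = (5·w·L^4) / (384·E·I).
Convert to SI units:
  w = 27.2 kN/m = 27200 N/m
  E = 200 GPa = 2 × 10¹¹ Pa
Substitute:
  delta = (5 × 27200 × 4.43^4) / (384 × (2 × 10¹¹) × 0.000922)
  delta = 0.0007397 m
Convert: delta = 0.0007397 m = 0.7397 mm
Final answer: delta = 0.7397 mm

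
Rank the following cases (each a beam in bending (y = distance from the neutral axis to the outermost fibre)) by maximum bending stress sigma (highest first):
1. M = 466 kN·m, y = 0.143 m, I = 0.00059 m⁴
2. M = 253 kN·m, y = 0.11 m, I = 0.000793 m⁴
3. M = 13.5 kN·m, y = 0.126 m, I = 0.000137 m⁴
Model: a beam in bending (y = distance from the neutral axis to the outermost fibre), so sigma = (M·y) / I (SI units).
  Case 1: sigma = (466000 × 0.143) / 0.00059 = 1.129 × 10⁸ Pa = 112.9 MPa
  Case 2: sigma = (253000 × 0.11) / 0.000793 = 3.509 × 10⁷ Pa = 35.09 MPa
  Case 3: sigma = (13500 × 0.126) / 0.000137 = 1.242 × 10⁷ Pa = 12.42 MPa
Ordering: 112.9 MPa (case 1) > 35.09 MPa (case 2) > 12.42 MPa (case 3)
Final answer: 1, 2, 3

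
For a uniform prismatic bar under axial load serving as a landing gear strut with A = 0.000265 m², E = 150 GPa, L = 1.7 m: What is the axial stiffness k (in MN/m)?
Model: a uniform prismatic bar under axial load, so k = (A·E) / L.
Convert to SI units:
  E = 150 GPa = 1.5 × 10¹¹ Pa
Substitute:
  k = (0.000265 × (1.5 × 10¹¹)) / 1.7
  k = 2.338 × 10⁷ N/m
Convert: k = 2.338 × 10⁷ N/m = 23.38 MN/m
Final answer: k = 23.38 MN/m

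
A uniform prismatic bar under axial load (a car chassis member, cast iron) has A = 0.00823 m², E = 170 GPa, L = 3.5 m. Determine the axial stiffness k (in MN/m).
Model: a uniform prismatic bar under axial load, so k = (A·E) / L.
Convert to SI units:
  E = 170 GPa = 1.7 × 10¹¹ Pa
Substitute:
  k = (0.00823 × (1.7 × 10¹¹)) / 3.5
  k = 3.997 × 10⁸ N/m
Convert: k = 3.997 × 10⁸ N/m = 399.7 MN/m
Final answer: k = 399.7 MN/m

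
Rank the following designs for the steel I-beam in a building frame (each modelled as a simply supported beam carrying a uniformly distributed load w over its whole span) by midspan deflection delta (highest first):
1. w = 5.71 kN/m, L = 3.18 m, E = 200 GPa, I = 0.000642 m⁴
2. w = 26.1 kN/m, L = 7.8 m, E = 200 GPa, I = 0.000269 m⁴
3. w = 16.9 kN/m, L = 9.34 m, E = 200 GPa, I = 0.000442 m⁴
Model: a simply supported beam carrying a uniformly distributed load w over its whole span, so delta = (5·w·L^4) / (384·E·I) (SI units).
  Case 1: delta = (5 × 5710 × 3.18^4) / (384 × (2 × 10¹¹) × 0.000642) = 5.921 × 10⁻⁵ m = 0.05921 mm
  Case 2: delta = (5 × 26100 × 7.8^4) / (384 × (2 × 10¹¹) × 0.000269) = 0.02338 m = 23.38 mm
  Case 3: delta = (5 × 16900 × 9.34^4) / (384 × (2 × 10¹¹) × 0.000442) = 0.01894 m = 18.94 mm
Ordering: 23.38 mm (case 2) > 18.94 mm (case 3) > 0.05921 mm (case 1)
Final answer: 2, 3, 1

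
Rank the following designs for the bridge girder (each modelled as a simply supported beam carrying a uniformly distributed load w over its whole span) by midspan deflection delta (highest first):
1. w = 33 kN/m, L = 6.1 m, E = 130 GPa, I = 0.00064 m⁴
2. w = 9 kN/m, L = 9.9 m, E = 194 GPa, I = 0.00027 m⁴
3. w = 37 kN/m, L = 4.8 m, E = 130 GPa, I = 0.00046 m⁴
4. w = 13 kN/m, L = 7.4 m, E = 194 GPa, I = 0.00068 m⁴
Model: a simply supported beam carrying a uniformly distributed load w over its whole span, so delta = (5·w·L^4) / (384·E·I) (SI units).
  Case 1: delta = (5 × 33000 × 6.1^4) / (384 × (1.3 × 10¹¹) × 0.00064) = 0.007151 m = 7.151 mm
  Case 2: delta = (5 × 9000 × 9.9^4) / (384 × (1.94 × 10¹¹) × 0.00027) = 0.02149 m = 21.49 mm
  Case 3: delta = (5 × 37000 × 4.8^4) / (384 × (1.3 × 10¹¹) × 0.00046) = 0.004277 m = 4.277 mm
  Case 4: delta = (5 × 13000 × 7.4^4) / (384 × (1.94 × 10¹¹) × 0.00068) = 0.003848 m = 3.848 mm
Ordering: 21.49 mm (case 2) > 7.151 mm (case 1) > 4.277 mm (case 3) > 3.848 mm (case 4)
Final answer: 2, 1, 3, 4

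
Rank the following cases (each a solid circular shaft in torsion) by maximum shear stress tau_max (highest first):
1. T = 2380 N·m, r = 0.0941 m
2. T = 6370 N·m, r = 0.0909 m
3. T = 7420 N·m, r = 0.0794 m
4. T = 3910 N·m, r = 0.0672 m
Model: a solid circular shaft in torsion, so tau_max = (2·T) / (π·r^3) (SI units).
  Case 1: tau_max = (2 × 2380) / (π × 0.0941^3) = 1.818 × 10⁶ Pa = 1.818 MPa
  Case 2: tau_max = (2 × 6370) / (π × 0.0909^3) = 5.399 × 10⁶ Pa = 5.399 MPa
  Case 3: tau_max = (2 × 7420) / (π × 0.0794^3) = 9.437 × 10⁶ Pa = 9.437 MPa
  Case 4: tau_max = (2 × 3910) / (π × 0.0672^3) = 8.203 × 10⁶ Pa = 8.203 MPa
Ordering: 9.437 MPa (case 3) > 8.203 MPa (case 4) > 5.399 MPa (case 2) > 1.818 MPa (case 1)
Final answer: 3, 4, 2, 1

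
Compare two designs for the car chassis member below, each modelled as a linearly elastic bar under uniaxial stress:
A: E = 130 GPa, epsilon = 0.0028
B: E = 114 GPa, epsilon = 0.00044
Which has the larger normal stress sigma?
Model: a linearly elastic bar under uniaxial stress, so sigma = E·epsilon (SI units).
  A: sigma = (1.3 × 10¹¹) × 0.0028 = 3.64 × 10⁸ Pa = 364 MPa
  B: sigma = (1.14 × 10¹¹) × 0.00044 = 5.016 × 10⁷ Pa = 50.16 MPa
364 MPa > 50.16 MPa, so A is larger.
Final answer: A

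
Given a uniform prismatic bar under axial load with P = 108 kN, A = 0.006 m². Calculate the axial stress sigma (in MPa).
Model: a uniform prismatic bar under axial load, so sigma = P / A.
Convert to SI units:
  P = 108 kN = 108000 N
Substitute:
  sigma = 108000 / 0.006
  sigma = 1.8 × 10⁷ Pa
Convert: sigma = 1.8 × 10⁷ Pa = 18 MPa
Final answer: sigma = 18 MPa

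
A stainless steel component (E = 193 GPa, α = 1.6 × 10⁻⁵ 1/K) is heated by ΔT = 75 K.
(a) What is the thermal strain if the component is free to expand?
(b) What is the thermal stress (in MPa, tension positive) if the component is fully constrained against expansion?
(a) Free thermal strain ε_th = α·ΔT = (1.6 × 10⁻⁵) × 75 = 0.0012
(b) Fully constrained, the expansion is suppressed, so σ = -E·α·ΔT. Convert E = 193 GPa = 1.93 × 10¹¹ Pa.
  σ = -(1.93 × 10¹¹) × (1.6 × 10⁻⁵) × 75 = -2.316 × 10⁸ Pa = -231.6 MPa (compressive)
Final answer: (a) ε_th = 0.0012, (b) σ = -231.6 MPa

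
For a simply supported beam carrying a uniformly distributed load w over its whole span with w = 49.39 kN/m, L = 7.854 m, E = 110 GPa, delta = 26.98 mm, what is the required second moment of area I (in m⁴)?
Model: a simply supported beam carrying a uniformly distributed load w over its whole span, so delta = (5·w·L^4) / (384·E·I).
Solve for I: I = (5·w·L^4) / (384·delta·E).
Convert to SI units:
  w = 49.39 kN/m = 49390 N/m
  E = 110 GPa = 1.1 × 10¹¹ Pa
  delta = 26.98 mm = 0.02698 m
Substitute:
  I = (5 × 49390 × 7.854^4) / (384 × 0.02698 × (1.1 × 10¹¹))
  I = 0.0008245 m⁴
Final answer: I = 0.0008245 m⁴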